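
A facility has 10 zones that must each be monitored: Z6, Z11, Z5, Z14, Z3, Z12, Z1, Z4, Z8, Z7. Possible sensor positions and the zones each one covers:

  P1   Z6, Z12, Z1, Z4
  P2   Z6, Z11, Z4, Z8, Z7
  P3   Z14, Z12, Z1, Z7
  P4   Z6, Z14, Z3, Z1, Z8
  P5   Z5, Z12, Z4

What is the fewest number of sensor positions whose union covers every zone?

3

P2, P4, P5 together cover {Z6, Z11, Z5, Z14, Z3, Z12, Z1, Z4, Z8, Z7} — every zone.
No 2 of the 5 sensor positions cover everything (all 10 pairs fall short), so 3 is minimum.
Greedy (largest uncovered first) would take P2, P3, P4, P5 — 4 sensor positions — but 3 suffice.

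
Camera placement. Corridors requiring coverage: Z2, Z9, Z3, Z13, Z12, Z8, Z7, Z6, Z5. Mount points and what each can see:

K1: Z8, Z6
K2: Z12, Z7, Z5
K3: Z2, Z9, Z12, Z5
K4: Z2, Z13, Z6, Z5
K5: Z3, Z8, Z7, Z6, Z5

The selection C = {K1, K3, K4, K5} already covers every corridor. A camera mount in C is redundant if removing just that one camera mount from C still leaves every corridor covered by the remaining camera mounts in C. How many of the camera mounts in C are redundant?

Drop K1: the rest still cover every corridor — redundant.
Drop K3: Z9, Z12 uncovered — not redundant.
Drop K4: Z13 uncovered — not redundant.
Drop K5: Z3, Z7 uncovered — not redundant.
1 redundant: K1.

1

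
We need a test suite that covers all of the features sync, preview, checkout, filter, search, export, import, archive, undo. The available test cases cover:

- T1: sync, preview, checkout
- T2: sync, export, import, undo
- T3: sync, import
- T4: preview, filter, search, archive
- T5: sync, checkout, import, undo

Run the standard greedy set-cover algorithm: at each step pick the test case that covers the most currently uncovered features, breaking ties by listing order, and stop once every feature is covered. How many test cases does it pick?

3

Pick 1: T2 covers 4 new features (sync, export, import, undo).
Pick 2: T4 covers 4 new features (preview, filter, search, archive).
Pick 3: T1 covers 1 new features (checkout).
Greedy uses 3 test cases.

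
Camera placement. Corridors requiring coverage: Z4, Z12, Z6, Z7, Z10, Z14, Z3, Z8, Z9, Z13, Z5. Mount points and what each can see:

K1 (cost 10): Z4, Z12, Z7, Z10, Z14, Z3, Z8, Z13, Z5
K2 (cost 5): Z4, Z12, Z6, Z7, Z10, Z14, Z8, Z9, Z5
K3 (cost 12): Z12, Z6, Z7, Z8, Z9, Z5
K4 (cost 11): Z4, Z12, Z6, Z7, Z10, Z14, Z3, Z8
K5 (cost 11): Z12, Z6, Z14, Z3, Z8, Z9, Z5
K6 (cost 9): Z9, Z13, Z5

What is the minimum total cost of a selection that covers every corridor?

K1, K2 cover every corridor at cost 10 + 5 = 15.
Any cover uses at least 2 camera mounts; among all covering selections none totals below 15.

15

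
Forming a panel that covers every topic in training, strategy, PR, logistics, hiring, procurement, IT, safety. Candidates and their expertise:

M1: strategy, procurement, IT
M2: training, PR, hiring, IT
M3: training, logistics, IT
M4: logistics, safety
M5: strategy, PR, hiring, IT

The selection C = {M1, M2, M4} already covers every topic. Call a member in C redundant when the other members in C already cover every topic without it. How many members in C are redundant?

Drop M1: strategy, procurement uncovered — not redundant.
Drop M2: training, PR, hiring uncovered — not redundant.
Drop M4: logistics, safety uncovered — not redundant.
None of the members in C is redundant.

0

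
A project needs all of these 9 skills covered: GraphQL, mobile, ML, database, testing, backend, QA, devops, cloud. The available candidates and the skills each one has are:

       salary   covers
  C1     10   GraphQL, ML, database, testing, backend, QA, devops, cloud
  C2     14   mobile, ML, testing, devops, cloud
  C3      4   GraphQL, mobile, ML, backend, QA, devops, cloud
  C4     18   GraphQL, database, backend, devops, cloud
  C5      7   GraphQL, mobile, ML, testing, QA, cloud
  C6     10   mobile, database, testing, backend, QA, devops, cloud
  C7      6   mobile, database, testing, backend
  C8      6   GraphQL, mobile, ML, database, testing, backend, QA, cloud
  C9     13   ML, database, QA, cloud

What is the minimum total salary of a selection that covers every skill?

10

C3, C7 cover every skill at salary 4 + 6 = 10.
Any cover uses at least 2 candidates; among all covering selections none totals below 10.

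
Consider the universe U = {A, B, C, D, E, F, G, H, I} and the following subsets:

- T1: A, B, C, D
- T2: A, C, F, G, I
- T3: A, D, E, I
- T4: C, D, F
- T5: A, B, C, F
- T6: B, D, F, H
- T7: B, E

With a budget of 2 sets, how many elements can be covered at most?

Choosing T2, T6 covers {A, B, C, D, F, G, H, I} — 8 elements.
No choice of 2 sets does better; here E is left uncovered.

8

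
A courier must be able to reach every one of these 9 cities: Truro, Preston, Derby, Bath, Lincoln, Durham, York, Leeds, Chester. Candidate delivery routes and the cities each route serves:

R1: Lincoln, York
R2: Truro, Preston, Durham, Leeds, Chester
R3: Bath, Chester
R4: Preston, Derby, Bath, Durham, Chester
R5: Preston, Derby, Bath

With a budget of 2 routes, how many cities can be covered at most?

Choosing R1, R2 covers {Truro, Preston, Lincoln, Durham, York, Leeds, Chester} — 7 cities.
No choice of 2 routes does better; here Derby, Bath are left uncovered.

7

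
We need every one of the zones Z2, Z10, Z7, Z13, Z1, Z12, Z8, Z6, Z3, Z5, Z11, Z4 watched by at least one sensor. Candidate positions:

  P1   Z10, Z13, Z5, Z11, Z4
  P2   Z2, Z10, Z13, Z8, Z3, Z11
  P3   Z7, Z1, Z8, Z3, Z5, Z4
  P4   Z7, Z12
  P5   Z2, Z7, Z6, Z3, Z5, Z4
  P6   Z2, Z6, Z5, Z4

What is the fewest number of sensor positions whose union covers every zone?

P1, P3, P4, P5 together cover {Z2, Z10, Z7, Z13, Z1, Z12, Z8, Z6, Z3, Z5, Z11, Z4} — every zone.
No 3 of the 6 sensor positions cover everything (all 20 triples fall short), so 4 is minimum.

4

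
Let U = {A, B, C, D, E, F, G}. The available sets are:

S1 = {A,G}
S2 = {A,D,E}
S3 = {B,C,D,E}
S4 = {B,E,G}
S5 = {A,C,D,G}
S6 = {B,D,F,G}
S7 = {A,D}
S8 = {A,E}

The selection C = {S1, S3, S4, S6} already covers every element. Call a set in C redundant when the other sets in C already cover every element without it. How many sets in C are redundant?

1

Drop S1: A uncovered — not redundant.
Drop S3: C uncovered — not redundant.
Drop S4: the rest still cover every element — redundant.
Drop S6: F uncovered — not redundant.
1 redundant: S4.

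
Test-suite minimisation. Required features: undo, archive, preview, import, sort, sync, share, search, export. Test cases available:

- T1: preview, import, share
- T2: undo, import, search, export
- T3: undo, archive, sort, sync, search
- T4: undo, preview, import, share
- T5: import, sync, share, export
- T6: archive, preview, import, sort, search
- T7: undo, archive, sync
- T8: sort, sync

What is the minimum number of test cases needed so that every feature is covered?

3

T1, T2, T3 together cover {undo, archive, preview, import, sort, sync, share, search, export} — every feature.
No 2 of the 8 test cases cover everything (all 28 pairs fall short), so 3 is minimum.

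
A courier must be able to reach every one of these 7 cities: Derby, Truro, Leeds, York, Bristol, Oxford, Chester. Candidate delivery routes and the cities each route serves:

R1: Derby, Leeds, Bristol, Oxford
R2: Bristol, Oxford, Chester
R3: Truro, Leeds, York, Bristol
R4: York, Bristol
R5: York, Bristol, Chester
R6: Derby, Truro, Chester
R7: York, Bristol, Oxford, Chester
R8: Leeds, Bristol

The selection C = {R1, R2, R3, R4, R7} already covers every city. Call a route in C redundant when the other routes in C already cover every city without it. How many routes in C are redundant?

3

Drop R1: Derby uncovered — not redundant.
Drop R2: the rest still cover every city — redundant.
Drop R3: Truro uncovered — not redundant.
Drop R4: the rest still cover every city — redundant.
Drop R7: the rest still cover every city — redundant.
3 redundant: R2, R4, R7.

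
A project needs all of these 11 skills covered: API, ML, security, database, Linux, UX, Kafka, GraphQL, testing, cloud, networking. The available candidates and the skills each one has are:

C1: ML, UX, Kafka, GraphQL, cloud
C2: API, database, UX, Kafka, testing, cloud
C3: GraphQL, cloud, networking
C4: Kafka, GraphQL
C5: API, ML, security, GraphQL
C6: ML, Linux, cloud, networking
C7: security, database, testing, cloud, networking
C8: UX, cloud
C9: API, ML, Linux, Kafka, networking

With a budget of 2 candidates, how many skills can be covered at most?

9

Choosing C1, C7 covers {ML, security, database, UX, Kafka, GraphQL, testing, cloud, networking} — 9 skills.
No choice of 2 candidates does better; here API, Linux are left uncovered.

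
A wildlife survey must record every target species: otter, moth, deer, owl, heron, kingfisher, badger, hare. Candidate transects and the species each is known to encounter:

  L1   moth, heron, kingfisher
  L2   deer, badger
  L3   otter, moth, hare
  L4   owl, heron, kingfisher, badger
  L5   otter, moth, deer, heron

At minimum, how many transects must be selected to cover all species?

L2, L3, L4 together cover {otter, moth, deer, owl, heron, kingfisher, badger, hare} — every species.
No 2 of the 5 transects cover everything (all 10 pairs fall short), so 3 is minimum.

3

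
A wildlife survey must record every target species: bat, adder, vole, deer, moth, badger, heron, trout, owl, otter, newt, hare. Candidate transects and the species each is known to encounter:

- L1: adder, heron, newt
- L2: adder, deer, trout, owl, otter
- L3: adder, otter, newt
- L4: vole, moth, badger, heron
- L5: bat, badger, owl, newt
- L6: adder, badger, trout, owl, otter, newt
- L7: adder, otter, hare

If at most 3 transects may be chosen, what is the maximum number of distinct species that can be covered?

11

Choosing L2, L4, L5 covers {bat, adder, vole, deer, moth, badger, heron, trout, owl, otter, newt} — 11 species.
No choice of 3 transects does better; here hare is left uncovered.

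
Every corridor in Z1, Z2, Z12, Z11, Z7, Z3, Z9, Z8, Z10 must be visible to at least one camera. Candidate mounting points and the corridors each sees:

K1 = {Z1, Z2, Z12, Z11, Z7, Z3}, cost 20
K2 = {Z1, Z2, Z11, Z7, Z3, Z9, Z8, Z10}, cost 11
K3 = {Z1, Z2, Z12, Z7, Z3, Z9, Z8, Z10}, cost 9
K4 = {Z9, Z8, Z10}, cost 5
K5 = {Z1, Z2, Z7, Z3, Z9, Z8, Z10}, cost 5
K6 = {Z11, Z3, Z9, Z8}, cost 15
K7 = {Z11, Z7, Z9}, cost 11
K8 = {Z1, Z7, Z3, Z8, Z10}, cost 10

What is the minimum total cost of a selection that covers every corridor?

K2, K3 cover every corridor at cost 11 + 9 = 20.
Any cover uses at least 2 camera mounts; among all covering selections none totals below 20.

20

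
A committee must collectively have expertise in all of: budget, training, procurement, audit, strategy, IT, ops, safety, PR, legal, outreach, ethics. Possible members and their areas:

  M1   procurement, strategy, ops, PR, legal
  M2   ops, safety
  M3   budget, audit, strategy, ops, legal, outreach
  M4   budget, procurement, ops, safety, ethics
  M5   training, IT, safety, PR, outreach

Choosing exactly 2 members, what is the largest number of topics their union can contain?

10

Choosing M3, M5 covers {budget, training, audit, strategy, IT, ops, safety, PR, legal, outreach} — 10 topics.
No choice of 2 members does better; here procurement, ethics are left uncovered.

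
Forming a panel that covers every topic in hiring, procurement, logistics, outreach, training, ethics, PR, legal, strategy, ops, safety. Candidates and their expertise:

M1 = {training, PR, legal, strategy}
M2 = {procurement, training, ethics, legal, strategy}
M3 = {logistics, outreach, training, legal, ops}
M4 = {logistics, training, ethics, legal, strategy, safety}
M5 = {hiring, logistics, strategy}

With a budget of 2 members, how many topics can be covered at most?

8

Choosing M2, M3 covers {procurement, logistics, outreach, training, ethics, legal, strategy, ops} — 8 topics.
No choice of 2 members does better; here hiring, PR, safety are left uncovered.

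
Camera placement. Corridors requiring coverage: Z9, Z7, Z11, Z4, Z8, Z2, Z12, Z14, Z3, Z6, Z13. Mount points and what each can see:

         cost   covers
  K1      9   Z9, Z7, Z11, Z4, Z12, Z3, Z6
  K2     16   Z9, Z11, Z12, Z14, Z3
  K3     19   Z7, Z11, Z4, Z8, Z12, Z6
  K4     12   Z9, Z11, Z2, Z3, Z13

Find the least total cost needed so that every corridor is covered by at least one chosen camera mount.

47

K2, K3, K4 cover every corridor at cost 16 + 19 + 12 = 47.
Any cover uses at least 3 camera mounts; among all covering selections none totals below 47.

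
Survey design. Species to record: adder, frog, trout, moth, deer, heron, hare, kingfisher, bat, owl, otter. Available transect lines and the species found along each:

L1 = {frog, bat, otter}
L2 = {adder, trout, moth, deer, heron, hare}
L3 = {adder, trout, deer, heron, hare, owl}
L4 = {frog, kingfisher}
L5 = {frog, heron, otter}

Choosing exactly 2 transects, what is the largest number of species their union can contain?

9

Choosing L1, L2 covers {adder, frog, trout, moth, deer, heron, hare, bat, otter} — 9 species.
No choice of 2 transects does better; here kingfisher, owl are left uncovered.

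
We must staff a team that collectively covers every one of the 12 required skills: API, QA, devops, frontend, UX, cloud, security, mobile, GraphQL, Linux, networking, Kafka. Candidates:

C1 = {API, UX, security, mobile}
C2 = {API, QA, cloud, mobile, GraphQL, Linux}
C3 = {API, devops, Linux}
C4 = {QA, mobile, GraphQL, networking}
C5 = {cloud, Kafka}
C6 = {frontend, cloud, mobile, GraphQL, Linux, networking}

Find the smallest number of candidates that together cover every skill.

C1, C2, C3, C5, C6 together cover {API, QA, devops, frontend, UX, cloud, security, mobile, GraphQL, Linux, networking, Kafka} — every skill.
No 4 of the 6 candidates cover everything (all 15 size-4 selections fall short), so 5 is minimum.

5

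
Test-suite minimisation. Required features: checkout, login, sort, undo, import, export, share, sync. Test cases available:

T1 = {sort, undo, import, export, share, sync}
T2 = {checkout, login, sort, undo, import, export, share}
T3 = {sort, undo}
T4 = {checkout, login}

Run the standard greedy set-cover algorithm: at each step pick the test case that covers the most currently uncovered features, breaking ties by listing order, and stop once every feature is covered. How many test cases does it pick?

2

Pick 1: T2 covers 7 new features (checkout, login, sort, undo, import, export, share).
Pick 2: T1 covers 1 new features (sync).
Greedy uses 2 test cases.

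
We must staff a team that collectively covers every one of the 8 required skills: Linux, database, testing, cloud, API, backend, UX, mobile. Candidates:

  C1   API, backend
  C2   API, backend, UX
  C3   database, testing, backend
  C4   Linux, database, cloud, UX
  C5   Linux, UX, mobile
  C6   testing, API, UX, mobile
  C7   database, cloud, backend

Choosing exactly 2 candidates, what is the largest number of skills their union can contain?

Choosing C4, C6 covers {Linux, database, testing, cloud, API, UX, mobile} — 7 skills.
No choice of 2 candidates does better; here backend is left uncovered.

7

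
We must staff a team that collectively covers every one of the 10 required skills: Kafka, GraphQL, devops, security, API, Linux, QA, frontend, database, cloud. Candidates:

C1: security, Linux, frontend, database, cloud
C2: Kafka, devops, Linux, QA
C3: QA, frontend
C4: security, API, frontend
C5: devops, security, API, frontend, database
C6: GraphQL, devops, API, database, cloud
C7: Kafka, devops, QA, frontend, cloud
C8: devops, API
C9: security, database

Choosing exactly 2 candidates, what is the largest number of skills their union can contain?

Choosing C1, C2 covers {Kafka, devops, security, Linux, QA, frontend, database, cloud} — 8 skills.
No choice of 2 candidates does better; here GraphQL, API are left uncovered.

8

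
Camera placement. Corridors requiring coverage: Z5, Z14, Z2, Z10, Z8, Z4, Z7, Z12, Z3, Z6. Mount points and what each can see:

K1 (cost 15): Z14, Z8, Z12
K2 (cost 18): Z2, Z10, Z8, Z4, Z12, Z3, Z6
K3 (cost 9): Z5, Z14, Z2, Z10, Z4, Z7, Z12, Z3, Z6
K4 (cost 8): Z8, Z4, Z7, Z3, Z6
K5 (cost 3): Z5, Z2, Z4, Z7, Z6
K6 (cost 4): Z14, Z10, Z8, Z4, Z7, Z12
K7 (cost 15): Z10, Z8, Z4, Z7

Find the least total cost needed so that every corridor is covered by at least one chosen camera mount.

K3, K6 cover every corridor at cost 9 + 4 = 13.
Any cover uses at least 2 camera mounts; among all covering selections none totals below 13.

13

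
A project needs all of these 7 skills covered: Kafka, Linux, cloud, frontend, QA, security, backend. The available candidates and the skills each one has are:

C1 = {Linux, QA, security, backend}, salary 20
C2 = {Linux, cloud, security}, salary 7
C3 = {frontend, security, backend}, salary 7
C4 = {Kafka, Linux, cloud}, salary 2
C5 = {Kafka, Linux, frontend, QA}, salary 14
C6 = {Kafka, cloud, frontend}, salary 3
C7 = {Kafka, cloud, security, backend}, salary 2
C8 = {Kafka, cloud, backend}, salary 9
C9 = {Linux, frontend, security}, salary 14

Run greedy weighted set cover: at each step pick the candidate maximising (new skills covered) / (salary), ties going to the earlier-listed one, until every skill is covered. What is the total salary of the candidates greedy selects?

Pick 1: C7 adds 4 new (Kafka, cloud, security, backend) at salary 2 (ratio 4/2).
Pick 2: C4 adds 1 new (Linux) at salary 2 (ratio 1/2).
Pick 3: C6 adds 1 new (frontend) at salary 3 (ratio 1/3).
Pick 4: C5 adds 1 new (QA) at salary 14 (ratio 1/14).
Greedy total salary: 2 + 2 + 3 + 14 = 21. (The true optimum is 16, so greedy overshoots here.)

21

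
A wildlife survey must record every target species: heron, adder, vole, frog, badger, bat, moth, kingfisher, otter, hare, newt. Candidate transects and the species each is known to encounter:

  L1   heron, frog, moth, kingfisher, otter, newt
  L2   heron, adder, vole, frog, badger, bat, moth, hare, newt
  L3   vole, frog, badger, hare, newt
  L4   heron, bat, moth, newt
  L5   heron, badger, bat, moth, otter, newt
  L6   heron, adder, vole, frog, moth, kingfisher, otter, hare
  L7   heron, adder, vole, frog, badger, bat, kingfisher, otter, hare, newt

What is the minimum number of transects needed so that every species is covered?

2

L1, L2 together cover {heron, adder, vole, frog, badger, bat, moth, kingfisher, otter, hare, newt} — every species.
No single transect contains all 11 species, so 2 is optimal.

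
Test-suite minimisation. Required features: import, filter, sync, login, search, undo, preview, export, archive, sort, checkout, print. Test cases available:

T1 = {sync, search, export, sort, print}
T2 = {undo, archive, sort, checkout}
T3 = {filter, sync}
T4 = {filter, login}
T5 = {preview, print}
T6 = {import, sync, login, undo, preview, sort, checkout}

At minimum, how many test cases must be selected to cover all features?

4

T1, T2, T3, T6 together cover {import, filter, sync, login, search, undo, preview, export, archive, sort, checkout, print} — every feature.
No 3 of the 6 test cases cover everything (all 20 triples fall short), so 4 is minimum.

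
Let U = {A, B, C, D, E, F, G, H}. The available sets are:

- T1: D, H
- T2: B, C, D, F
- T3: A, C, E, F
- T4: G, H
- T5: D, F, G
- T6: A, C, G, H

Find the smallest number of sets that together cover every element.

3

T2, T3, T4 together cover {A, B, C, D, E, F, G, H} — every element.
No 2 of the 6 sets cover everything (all 15 pairs fall short), so 3 is minimum.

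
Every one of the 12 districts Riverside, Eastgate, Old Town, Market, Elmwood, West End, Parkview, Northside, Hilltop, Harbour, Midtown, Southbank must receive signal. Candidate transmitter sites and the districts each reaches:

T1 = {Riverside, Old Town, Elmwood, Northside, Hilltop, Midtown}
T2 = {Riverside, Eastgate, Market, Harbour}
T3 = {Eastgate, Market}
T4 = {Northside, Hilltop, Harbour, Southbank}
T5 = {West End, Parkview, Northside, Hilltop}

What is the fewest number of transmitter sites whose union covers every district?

4

T1, T2, T4, T5 together cover {Riverside, Eastgate, Old Town, Market, Elmwood, West End, Parkview, Northside, Hilltop, Harbour, Midtown, Southbank} — every district.
No 3 of the 5 transmitter sites cover everything (all 10 triples fall short), so 4 is minimum.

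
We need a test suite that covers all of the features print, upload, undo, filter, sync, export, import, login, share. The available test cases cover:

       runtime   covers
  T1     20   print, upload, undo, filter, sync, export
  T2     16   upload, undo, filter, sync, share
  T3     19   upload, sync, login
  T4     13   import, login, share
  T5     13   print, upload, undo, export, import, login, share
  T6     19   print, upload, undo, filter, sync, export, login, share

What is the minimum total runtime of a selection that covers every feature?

T2, T5 cover every feature at runtime 16 + 13 = 29.
Any cover uses at least 2 test cases; among all covering selections none totals below 29.

29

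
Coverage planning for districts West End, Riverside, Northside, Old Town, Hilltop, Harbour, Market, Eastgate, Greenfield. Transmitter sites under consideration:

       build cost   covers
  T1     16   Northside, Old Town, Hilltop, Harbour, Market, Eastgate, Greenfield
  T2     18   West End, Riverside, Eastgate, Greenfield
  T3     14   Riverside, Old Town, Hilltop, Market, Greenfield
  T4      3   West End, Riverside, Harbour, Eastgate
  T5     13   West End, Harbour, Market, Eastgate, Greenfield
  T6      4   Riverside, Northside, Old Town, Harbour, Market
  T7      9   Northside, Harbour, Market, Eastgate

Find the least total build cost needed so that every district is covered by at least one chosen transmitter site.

19

T1, T4 cover every district at build cost 16 + 3 = 19.
Any cover uses at least 2 transmitter sites; among all covering selections none totals below 19.
Greedy by coverage-per-build cost would pick T4, T6, T3 for 21 — worse than the optimum 19.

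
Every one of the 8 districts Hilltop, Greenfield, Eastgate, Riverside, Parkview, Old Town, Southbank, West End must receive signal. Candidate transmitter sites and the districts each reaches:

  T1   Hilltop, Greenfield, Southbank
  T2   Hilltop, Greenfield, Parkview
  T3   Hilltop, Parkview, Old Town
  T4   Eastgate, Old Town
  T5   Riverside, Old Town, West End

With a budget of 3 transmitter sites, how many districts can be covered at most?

7

Choosing T1, T2, T5 covers {Hilltop, Greenfield, Riverside, Parkview, Old Town, Southbank, West End} — 7 districts.
No choice of 3 transmitter sites does better; here Eastgate is left uncovered.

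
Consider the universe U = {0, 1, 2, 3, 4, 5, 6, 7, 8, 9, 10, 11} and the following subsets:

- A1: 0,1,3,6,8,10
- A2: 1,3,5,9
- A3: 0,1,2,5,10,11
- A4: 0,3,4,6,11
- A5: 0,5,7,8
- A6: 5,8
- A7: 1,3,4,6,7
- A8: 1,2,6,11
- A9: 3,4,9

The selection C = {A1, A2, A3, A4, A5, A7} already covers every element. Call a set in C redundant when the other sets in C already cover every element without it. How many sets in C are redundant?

4

Drop A1: the rest still cover every element — redundant.
Drop A2: 9 uncovered — not redundant.
Drop A3: 2 uncovered — not redundant.
Drop A4: the rest still cover every element — redundant.
Drop A5: the rest still cover every element — redundant.
Drop A7: the rest still cover every element — redundant.
4 redundant: A1, A4, A5, A7.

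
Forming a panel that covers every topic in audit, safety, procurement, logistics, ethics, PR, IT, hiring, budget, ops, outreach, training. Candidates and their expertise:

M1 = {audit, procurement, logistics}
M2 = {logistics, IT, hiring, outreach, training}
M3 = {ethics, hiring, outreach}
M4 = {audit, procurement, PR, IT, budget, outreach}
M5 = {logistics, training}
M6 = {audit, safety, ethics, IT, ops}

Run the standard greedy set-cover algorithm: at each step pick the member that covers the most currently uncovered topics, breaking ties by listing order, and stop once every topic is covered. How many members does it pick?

Pick 1: M4 covers 6 new topics (audit, procurement, PR, IT, budget, outreach).
Pick 2: M2 covers 3 new topics (logistics, hiring, training).
Pick 3: M6 covers 3 new topics (safety, ethics, ops).
Greedy uses 3 members.

3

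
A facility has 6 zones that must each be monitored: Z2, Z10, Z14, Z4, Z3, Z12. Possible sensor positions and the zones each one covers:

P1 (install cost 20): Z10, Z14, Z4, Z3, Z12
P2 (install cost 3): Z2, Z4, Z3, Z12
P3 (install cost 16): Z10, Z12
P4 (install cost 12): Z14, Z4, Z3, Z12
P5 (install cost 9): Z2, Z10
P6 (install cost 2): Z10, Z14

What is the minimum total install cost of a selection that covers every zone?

5

P2, P6 cover every zone at install cost 3 + 2 = 5.
Any cover uses at least 2 sensor positions; among all covering selections none totals below 5.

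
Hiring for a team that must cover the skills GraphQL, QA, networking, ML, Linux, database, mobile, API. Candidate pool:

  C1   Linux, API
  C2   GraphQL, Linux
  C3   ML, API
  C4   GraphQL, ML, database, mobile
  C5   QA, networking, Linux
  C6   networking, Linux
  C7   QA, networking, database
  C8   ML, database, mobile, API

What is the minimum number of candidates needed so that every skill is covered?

C1, C4, C5 together cover {GraphQL, QA, networking, ML, Linux, database, mobile, API} — every skill.
No 2 of the 8 candidates cover everything (all 28 pairs fall short), so 3 is minimum.

3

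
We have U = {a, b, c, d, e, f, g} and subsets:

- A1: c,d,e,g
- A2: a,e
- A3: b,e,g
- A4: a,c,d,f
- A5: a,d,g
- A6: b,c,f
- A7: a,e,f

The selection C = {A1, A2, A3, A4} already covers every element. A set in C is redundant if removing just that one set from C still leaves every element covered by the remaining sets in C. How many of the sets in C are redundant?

Drop A1: the rest still cover every element — redundant.
Drop A2: the rest still cover every element — redundant.
Drop A3: b uncovered — not redundant.
Drop A4: f uncovered — not redundant.
2 redundant: A1, A2.

2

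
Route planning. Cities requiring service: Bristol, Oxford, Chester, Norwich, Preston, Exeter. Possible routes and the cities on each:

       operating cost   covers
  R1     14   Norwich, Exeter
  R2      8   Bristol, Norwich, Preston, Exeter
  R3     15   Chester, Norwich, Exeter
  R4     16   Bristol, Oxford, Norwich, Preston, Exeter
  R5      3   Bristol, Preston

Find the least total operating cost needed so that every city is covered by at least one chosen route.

R3, R4 cover every city at operating cost 15 + 16 = 31.
Any cover uses at least 2 routes; among all covering selections none totals below 31.
Greedy by coverage-per-operating cost would pick R5, R2, R3, R4 for 42 — worse than the optimum 31.

31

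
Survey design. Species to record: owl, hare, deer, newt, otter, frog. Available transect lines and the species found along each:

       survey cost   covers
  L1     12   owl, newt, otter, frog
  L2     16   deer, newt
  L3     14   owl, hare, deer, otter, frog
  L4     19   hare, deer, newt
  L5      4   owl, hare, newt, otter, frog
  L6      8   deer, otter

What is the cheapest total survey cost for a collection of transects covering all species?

L5, L6 cover every species at survey cost 4 + 8 = 12.
Any cover uses at least 2 transects; among all covering selections none totals below 12.

12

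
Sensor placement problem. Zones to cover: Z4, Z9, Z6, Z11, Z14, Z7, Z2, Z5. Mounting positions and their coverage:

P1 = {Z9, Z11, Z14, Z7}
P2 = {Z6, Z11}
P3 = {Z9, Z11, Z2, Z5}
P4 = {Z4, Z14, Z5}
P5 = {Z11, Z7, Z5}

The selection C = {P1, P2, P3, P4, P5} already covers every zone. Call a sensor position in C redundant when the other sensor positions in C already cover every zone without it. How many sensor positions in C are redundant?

2

Drop P1: the rest still cover every zone — redundant.
Drop P2: Z6 uncovered — not redundant.
Drop P3: Z2 uncovered — not redundant.
Drop P4: Z4 uncovered — not redundant.
Drop P5: the rest still cover every zone — redundant.
2 redundant: P1, P5.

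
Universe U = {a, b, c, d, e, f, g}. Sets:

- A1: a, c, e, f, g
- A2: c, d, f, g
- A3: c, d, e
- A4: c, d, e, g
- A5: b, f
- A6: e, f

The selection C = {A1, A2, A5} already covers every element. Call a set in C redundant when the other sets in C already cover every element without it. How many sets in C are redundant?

Drop A1: a, e uncovered — not redundant.
Drop A2: d uncovered — not redundant.
Drop A5: b uncovered — not redundant.
None of the sets in C is redundant.

0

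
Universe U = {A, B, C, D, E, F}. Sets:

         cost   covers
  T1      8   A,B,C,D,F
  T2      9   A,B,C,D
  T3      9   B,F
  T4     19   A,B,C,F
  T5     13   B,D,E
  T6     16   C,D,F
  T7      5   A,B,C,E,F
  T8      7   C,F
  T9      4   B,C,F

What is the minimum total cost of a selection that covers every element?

T1, T7 cover every element at cost 8 + 5 = 13.
Any cover uses at least 2 sets; among all covering selections none totals below 13.

13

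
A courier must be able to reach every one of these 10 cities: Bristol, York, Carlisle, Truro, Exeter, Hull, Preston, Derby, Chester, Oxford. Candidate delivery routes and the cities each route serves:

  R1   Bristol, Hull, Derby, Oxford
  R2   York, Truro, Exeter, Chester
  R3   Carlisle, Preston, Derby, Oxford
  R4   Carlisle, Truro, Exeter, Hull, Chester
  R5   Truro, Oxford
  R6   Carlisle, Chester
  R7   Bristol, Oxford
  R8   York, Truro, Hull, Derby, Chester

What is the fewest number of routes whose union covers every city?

3

R1, R2, R3 together cover {Bristol, York, Carlisle, Truro, Exeter, Hull, Preston, Derby, Chester, Oxford} — every city.
No 2 of the 8 routes cover everything (all 28 pairs fall short), so 3 is minimum.
Greedy (largest uncovered first) would take R4, R1, R2, R3 — 4 routes — but 3 suffice.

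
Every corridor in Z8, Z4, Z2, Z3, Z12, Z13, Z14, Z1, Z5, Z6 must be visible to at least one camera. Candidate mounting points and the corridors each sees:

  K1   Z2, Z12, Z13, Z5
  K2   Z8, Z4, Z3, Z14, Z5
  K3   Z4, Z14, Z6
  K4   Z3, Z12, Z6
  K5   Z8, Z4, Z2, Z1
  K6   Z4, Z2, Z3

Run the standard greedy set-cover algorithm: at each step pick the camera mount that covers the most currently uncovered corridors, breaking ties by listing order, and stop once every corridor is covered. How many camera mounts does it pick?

4

Pick 1: K2 covers 5 new corridors (Z8, Z4, Z3, Z14, Z5).
Pick 2: K1 covers 3 new corridors (Z2, Z12, Z13).
Pick 3: K3 covers 1 new corridors (Z6).
Pick 4: K5 covers 1 new corridors (Z1).
Greedy uses 4 camera mounts.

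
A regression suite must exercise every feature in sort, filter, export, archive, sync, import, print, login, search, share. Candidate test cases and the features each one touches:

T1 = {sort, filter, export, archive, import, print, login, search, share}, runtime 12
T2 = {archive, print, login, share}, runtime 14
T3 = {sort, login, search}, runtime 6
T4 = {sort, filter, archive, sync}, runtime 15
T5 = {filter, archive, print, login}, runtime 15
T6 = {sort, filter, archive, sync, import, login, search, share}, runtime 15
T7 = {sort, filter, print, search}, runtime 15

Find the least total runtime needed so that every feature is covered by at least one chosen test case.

T1, T4 cover every feature at runtime 12 + 15 = 27.
Any cover uses at least 2 test cases; among all covering selections none totals below 27.

27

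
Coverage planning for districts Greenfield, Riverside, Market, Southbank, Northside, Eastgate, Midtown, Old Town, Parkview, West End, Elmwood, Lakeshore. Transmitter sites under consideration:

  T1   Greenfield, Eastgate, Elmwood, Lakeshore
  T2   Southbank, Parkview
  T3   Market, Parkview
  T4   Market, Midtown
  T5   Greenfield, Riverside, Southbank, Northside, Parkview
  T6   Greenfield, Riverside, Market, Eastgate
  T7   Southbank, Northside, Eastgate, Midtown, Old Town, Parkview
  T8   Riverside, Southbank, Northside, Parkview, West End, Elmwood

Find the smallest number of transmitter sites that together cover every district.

T1, T3, T7, T8 together cover {Greenfield, Riverside, Market, Southbank, Northside, Eastgate, Midtown, Old Town, Parkview, West End, Elmwood, Lakeshore} — every district.
No 3 of the 8 transmitter sites cover everything (all 56 triples fall short), so 4 is minimum.

4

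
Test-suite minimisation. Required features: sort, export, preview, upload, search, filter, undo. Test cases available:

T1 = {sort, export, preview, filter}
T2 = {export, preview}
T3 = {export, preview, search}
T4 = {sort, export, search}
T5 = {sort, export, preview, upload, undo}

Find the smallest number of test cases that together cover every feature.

3

T1, T3, T5 together cover {sort, export, preview, upload, search, filter, undo} — every feature.
No 2 of the 5 test cases cover everything (all 10 pairs fall short), so 3 is minimum.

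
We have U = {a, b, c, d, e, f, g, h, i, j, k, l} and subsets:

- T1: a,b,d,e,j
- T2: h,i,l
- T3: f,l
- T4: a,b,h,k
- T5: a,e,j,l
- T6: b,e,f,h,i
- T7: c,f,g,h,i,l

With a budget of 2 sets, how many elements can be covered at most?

Choosing T1, T7 covers {a, b, c, d, e, f, g, h, i, j, l} — 11 elements.
No choice of 2 sets does better; here k is left uncovered.

11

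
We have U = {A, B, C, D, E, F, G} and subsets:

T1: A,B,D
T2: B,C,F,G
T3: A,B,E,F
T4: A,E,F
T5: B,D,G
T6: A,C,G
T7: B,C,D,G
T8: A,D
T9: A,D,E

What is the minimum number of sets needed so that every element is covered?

T2, T9 together cover {A, B, C, D, E, F, G} — every element.
No single set contains all 7 elements, so 2 is optimal.

2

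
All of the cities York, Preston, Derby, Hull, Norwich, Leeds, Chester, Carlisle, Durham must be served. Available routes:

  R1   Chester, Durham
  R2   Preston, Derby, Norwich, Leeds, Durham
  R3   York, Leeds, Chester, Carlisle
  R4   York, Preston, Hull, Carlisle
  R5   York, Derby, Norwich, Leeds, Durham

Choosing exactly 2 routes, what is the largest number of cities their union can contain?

8

Choosing R2, R3 covers {York, Preston, Derby, Norwich, Leeds, Chester, Carlisle, Durham} — 8 cities.
No choice of 2 routes does better; here Hull is left uncovered.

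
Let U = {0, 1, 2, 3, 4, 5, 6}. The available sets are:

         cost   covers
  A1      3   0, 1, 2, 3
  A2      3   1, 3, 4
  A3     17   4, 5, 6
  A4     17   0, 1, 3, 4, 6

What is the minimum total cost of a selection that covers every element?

20

A1, A3 cover every element at cost 3 + 17 = 20.
Any cover uses at least 2 sets; among all covering selections none totals below 20.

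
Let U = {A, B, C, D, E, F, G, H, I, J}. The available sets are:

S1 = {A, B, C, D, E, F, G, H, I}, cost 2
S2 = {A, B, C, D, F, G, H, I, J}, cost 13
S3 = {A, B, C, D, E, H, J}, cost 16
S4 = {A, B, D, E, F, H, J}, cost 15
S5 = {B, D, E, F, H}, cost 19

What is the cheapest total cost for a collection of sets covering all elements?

15

S1, S2 cover every element at cost 2 + 13 = 15.
Any cover uses at least 2 sets; among all covering selections none totals below 15.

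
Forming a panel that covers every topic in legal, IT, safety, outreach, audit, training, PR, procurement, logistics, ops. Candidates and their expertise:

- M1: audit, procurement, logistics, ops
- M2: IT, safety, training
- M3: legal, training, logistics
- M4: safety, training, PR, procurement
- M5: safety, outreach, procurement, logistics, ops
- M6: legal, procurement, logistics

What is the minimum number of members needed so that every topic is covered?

5

M1, M2, M3, M4, M5 together cover {legal, IT, safety, outreach, audit, training, PR, procurement, logistics, ops} — every topic.
No 4 of the 6 members cover everything (all 15 size-4 selections fall short), so 5 is minimum.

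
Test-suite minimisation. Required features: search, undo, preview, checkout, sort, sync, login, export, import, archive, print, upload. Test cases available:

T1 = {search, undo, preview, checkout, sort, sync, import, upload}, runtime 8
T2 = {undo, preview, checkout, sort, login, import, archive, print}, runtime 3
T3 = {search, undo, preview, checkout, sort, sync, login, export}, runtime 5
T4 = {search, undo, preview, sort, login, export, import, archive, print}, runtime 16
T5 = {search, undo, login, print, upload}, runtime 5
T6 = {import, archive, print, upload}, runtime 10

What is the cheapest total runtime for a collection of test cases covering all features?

13

T2, T3, T5 cover every feature at runtime 3 + 5 + 5 = 13.
Any cover uses at least 2 test cases; among all covering selections none totals below 13.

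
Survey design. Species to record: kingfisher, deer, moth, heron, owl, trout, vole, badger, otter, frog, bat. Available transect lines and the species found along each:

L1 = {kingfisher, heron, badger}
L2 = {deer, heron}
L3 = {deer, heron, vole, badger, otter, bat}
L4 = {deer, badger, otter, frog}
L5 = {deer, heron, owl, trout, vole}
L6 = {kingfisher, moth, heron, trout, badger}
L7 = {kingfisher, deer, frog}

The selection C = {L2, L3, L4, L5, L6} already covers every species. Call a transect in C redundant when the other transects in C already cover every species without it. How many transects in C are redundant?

Drop L2: the rest still cover every species — redundant.
Drop L3: bat uncovered — not redundant.
Drop L4: frog uncovered — not redundant.
Drop L5: owl uncovered — not redundant.
Drop L6: kingfisher, moth uncovered — not redundant.
1 redundant: L2.

1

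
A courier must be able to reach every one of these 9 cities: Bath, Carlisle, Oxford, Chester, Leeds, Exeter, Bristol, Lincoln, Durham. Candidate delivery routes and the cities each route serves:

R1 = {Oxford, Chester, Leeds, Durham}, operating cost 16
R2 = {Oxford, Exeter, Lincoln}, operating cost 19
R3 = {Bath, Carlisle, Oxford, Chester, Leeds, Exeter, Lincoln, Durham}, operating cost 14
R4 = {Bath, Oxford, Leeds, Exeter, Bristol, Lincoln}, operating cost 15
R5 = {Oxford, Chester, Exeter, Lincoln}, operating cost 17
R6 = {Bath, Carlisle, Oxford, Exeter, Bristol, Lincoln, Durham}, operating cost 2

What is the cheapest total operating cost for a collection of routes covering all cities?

R3, R6 cover every city at operating cost 14 + 2 = 16.
Any cover uses at least 2 routes; among all covering selections none totals below 16.

16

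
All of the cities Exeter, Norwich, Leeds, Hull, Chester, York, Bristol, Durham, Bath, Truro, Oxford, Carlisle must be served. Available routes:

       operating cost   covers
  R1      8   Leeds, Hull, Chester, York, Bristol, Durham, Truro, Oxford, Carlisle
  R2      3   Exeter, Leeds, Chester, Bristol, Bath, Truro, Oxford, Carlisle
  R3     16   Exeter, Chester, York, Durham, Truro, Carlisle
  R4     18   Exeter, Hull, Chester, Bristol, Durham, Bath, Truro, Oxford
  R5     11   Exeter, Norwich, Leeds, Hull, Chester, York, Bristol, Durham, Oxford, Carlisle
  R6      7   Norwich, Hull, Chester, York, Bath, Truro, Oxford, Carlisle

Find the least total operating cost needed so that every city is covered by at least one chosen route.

R2, R5 cover every city at operating cost 3 + 11 = 14.
Any cover uses at least 2 routes; among all covering selections none totals below 14.
Greedy by coverage-per-operating cost would pick R2, R6, R1 for 18 — worse than the optimum 14.

14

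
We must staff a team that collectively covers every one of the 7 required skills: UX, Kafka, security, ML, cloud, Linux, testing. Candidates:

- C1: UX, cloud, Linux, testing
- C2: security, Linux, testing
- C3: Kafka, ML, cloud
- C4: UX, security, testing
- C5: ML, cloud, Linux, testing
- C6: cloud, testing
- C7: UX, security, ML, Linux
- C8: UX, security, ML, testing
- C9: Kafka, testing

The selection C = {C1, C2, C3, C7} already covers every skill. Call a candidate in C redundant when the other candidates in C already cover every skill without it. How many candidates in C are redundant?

Drop C1: the rest still cover every skill — redundant.
Drop C2: the rest still cover every skill — redundant.
Drop C3: Kafka uncovered — not redundant.
Drop C7: the rest still cover every skill — redundant.
3 redundant: C1, C2, C7.

3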